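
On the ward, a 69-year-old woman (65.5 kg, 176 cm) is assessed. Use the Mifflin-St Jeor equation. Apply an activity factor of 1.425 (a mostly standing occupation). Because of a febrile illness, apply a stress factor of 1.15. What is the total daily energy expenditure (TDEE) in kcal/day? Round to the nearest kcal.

Mifflin-St Jeor (female): BMR = 10(65.5) + 6.25(176) − 5(69) − 161 = 655 + 1100 − 345 − 161 = 1249 kcal/day.
TEE = BMR × activity factor = 1249 × 1.425 = 1779.825 kcal/day.
Apply stress factor: 1779.825 × 1.15 = 2046.7988 kcal/day.

2047 kcal/day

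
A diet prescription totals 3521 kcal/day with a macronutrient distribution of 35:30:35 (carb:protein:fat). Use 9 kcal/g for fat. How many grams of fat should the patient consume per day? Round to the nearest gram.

Fat energy = 35% × 3521 = 1232.35 kcal.
At 9 kcal/g: 1232.35 ÷ 9 = 136.9278 g.

137 g/day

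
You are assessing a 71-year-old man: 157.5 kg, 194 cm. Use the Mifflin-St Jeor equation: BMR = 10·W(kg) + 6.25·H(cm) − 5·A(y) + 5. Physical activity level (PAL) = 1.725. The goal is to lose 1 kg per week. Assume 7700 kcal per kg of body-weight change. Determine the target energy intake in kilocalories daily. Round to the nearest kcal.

Mifflin-St Jeor (male): BMR = 10(157.5) + 6.25(194) − 5(71) + 5 = 1575 + 1212.5 − 355 + 5 = 2437.5 kcal/day.
TEE = 2437.5 × 1.725 = 4204.6875 kcal/day.
Required daily deficit = 1 × 7700 ÷ 7 = 1100 kcal/day.
Target intake = 4204.6875 − 1100 = 3104.6875 kcal/day.

3105 kilocalories daily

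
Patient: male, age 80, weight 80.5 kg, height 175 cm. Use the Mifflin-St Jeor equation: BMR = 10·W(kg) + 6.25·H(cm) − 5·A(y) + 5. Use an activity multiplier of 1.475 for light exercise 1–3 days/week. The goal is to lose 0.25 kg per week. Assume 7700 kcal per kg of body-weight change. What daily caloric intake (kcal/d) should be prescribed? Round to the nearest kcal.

1943 kcal/d

Mifflin-St Jeor (male): BMR = 10(80.5) + 6.25(175) − 5(80) + 5 = 805 + 1093.75 − 400 + 5 = 1503.75 kcal/day.
TEE = 1503.75 × 1.475 = 2218.0313 kcal/day.
Required daily deficit = 0.25 × 7700 ÷ 7 = 275 kcal/day.
Target intake = 2218.0313 − 275 = 1943.0313 kcal/day.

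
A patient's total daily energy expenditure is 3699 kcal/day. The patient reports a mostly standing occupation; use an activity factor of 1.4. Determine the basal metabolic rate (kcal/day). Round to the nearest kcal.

BMR = TEE ÷ activity factor = 3699 ÷ 1.4 = 2642.1429 kcal/day.

2642 kcal/day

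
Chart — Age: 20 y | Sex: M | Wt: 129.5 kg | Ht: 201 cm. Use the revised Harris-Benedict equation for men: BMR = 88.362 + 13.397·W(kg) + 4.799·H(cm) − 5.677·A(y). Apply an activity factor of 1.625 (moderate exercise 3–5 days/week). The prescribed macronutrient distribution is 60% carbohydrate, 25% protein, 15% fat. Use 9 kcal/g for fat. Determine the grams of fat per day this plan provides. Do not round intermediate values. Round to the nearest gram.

Harris-Benedict: BMR = 88.362 + 13.397(129.5) + 4.799(201) − 5.677(20) = 2674.3325 kcal/day.
TEE = 2674.3325 × 1.625 = 4345.7903 kcal/day.
Fat energy = 15% × 4345.7903 = 651.8685 kcal.
Fat = 651.8685 ÷ 9 kcal/g = 72.4298 g.

72 g/day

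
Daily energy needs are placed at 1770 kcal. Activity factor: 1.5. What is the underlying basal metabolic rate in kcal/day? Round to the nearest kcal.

BMR = TEE ÷ activity factor = 1770 ÷ 1.5 = 1180 kcal/day.

1180 kcal/day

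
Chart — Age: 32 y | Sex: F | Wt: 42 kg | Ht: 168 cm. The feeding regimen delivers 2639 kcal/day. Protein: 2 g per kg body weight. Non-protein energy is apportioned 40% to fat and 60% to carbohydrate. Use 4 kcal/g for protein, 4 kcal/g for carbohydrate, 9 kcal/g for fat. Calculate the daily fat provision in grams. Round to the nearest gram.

102 g/day

Protein = 2 × 42 = 84 g → 84 × 4 = 336 kcal.
Non-protein calories = 2639 − 336 = 2303 kcal.
Fat: 40% × 2303 = 921.2 kcal; carbohydrate: 1381.8 kcal.
Fat: 921.2 kcal ÷ 9 kcal/g = 102.3556 g.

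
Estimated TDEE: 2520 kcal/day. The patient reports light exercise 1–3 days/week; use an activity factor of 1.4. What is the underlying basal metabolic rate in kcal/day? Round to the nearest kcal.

1800 kcal/day

BMR = TEE ÷ activity factor = 2520 ÷ 1.4 = 1800 kcal/day.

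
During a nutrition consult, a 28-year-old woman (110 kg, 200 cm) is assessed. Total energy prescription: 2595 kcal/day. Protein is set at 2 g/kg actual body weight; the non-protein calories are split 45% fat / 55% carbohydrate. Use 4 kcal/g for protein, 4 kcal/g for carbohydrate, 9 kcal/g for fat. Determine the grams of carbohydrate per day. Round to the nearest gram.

Protein = 2 × 110 = 220 g → 220 × 4 = 880 kcal.
Non-protein calories = 2595 − 880 = 1715 kcal.
Fat: 45% × 1715 = 771.75 kcal; carbohydrate: 943.25 kcal.
Carbohydrate: 943.25 kcal ÷ 4 kcal/g = 235.8125 g.

236 g/day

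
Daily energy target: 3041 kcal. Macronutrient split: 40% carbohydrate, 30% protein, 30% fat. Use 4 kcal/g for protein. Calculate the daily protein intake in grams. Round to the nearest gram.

228 g/day

Protein energy = 30% × 3041 = 912.3 kcal.
At 4 kcal/g: 912.3 ÷ 4 = 228.075 g.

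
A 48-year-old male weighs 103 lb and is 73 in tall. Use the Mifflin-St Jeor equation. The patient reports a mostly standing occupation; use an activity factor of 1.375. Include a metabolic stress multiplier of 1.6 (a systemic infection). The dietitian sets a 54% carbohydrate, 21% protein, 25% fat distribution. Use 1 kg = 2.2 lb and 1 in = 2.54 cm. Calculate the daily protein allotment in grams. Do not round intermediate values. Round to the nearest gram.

Convert to metric: weight = 103 ÷ 2.2 = 46.8182 kg; height = 73 × 2.54 = 185.42 cm.
Mifflin-St Jeor (male): BMR = 10(46.8182) + 6.25(185.42) − 5(48) + 5 = 468.1818 + 1158.875 − 240 + 5 = 1392.0568 kcal/day.
TEE = 1392.0568 × 1.375 = 1914.0781 kcal/day.
With stress factor 1.6: 1914.0781 × 1.6 = 3062.525 kcal/day.
Protein energy = 21% × 3062.525 = 643.1303 kcal.
Protein = 643.1303 ÷ 4 kcal/g = 160.7826 g.

161 g/day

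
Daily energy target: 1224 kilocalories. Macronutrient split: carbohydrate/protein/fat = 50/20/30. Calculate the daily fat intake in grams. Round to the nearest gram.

Fat energy = 30% × 1224 = 367.2 kcal.
At 9 kcal/g: 367.2 ÷ 9 = 40.8 g.

41 g/day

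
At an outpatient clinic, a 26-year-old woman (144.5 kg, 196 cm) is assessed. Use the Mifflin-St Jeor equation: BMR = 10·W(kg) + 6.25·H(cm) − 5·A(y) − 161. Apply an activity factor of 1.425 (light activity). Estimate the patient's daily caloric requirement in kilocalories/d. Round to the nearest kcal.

3390 kilocalories/d

Mifflin-St Jeor (female): BMR = 10(144.5) + 6.25(196) − 5(26) − 161 = 1445 + 1225 − 130 − 161 = 2379 kcal/day.
TEE = BMR × activity factor = 2379 × 1.425 = 3390.075 kcal/day.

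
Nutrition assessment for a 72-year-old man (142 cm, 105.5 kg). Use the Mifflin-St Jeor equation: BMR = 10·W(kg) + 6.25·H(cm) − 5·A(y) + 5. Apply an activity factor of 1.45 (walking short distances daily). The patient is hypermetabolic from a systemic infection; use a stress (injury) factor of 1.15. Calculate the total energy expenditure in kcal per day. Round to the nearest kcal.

2647 kcal per day

Mifflin-St Jeor (male): BMR = 10(105.5) + 6.25(142) − 5(72) + 5 = 1055 + 887.5 − 360 + 5 = 1587.5 kcal/day.
TEE = BMR × activity factor = 1587.5 × 1.45 = 2301.875 kcal/day.
Apply stress factor: 2301.875 × 1.15 = 2647.1563 kcal/day.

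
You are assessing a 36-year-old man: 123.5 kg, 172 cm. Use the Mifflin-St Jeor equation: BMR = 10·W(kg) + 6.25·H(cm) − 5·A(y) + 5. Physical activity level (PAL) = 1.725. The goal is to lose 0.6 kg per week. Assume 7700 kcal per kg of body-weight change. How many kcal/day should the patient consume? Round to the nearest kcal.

Mifflin-St Jeor (male): BMR = 10(123.5) + 6.25(172) − 5(36) + 5 = 1235 + 1075 − 180 + 5 = 2135 kcal/day.
TEE = 2135 × 1.725 = 3682.875 kcal/day.
Required daily deficit = 0.6 × 7700 ÷ 7 = 660 kcal/day.
Target intake = 3682.875 − 660 = 3022.875 kcal/day.

3023 kcal/day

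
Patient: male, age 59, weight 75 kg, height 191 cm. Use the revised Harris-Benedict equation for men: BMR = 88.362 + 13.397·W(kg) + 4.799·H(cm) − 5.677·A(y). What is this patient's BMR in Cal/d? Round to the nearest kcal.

Harris-Benedict: BMR = 88.362 + 13.397(75) + 4.799(191) − 5.677(59) = 1674.803 kcal/day.

1675 Cal/d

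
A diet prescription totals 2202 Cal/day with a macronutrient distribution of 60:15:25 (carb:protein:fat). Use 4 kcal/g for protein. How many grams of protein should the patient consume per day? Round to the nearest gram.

83 g/day

Protein energy = 15% × 2202 = 330.3 kcal.
At 4 kcal/g: 330.3 ÷ 4 = 82.575 g.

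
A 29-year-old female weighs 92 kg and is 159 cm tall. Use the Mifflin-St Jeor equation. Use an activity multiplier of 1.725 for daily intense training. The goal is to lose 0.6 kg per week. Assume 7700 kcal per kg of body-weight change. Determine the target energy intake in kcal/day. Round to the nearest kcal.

2113 kcal/day

Mifflin-St Jeor (female): BMR = 10(92) + 6.25(159) − 5(29) − 161 = 920 + 993.75 − 145 − 161 = 1607.75 kcal/day.
TEE = 1607.75 × 1.725 = 2773.3688 kcal/day.
Required daily deficit = 0.6 × 7700 ÷ 7 = 660 kcal/day.
Target intake = 2773.3688 − 660 = 2113.3688 kcal/day.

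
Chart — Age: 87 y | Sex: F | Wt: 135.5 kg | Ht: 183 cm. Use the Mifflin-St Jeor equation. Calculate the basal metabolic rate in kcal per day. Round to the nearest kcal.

1903 kcal per day

Mifflin-St Jeor (female): BMR = 10(135.5) + 6.25(183) − 5(87) − 161 = 1355 + 1143.75 − 435 − 161 = 1902.75 kcal/day.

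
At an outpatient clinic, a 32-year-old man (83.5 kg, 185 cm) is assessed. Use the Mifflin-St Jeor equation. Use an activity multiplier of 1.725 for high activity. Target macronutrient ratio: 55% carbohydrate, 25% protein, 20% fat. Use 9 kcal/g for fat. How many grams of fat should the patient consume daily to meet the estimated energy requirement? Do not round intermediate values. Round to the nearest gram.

70 g/day

Mifflin-St Jeor (male): BMR = 10(83.5) + 6.25(185) − 5(32) + 5 = 835 + 1156.25 − 160 + 5 = 1836.25 kcal/day.
TEE = 1836.25 × 1.725 = 3167.5313 kcal/day.
Fat energy = 20% × 3167.5313 = 633.5063 kcal.
Fat = 633.5063 ÷ 9 kcal/g = 70.3896 g.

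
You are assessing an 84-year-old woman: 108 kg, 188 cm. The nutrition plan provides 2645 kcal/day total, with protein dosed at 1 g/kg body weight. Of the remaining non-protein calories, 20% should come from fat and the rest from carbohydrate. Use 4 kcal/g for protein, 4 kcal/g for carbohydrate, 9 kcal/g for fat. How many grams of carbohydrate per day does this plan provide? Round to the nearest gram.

443 g/day

Protein = 1 × 108 = 108 g → 108 × 4 = 432 kcal.
Non-protein calories = 2645 − 432 = 2213 kcal.
Fat: 20% × 2213 = 442.6 kcal; carbohydrate: 1770.4 kcal.
Carbohydrate: 1770.4 kcal ÷ 4 kcal/g = 442.6 g.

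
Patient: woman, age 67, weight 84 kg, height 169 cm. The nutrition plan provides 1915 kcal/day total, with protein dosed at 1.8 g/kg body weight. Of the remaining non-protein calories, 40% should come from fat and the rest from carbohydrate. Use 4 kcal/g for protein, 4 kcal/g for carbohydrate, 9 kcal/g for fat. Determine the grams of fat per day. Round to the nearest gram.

58 g/day

Protein = 1.8 × 84 = 151.2 g → 151.2 × 4 = 604.8 kcal.
Non-protein calories = 1915 − 604.8 = 1310.2 kcal.
Fat: 40% × 1310.2 = 524.08 kcal; carbohydrate: 786.12 kcal.
Fat: 524.08 kcal ÷ 9 kcal/g = 58.2311 g.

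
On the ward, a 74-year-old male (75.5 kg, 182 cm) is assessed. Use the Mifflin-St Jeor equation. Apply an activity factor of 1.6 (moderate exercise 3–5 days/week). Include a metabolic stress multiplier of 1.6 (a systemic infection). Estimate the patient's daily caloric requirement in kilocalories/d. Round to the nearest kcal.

Mifflin-St Jeor (male): BMR = 10(75.5) + 6.25(182) − 5(74) + 5 = 755 + 1137.5 − 370 + 5 = 1527.5 kcal/day.
TEE = BMR × activity factor = 1527.5 × 1.6 = 2444 kcal/day.
Apply stress factor: 2444 × 1.6 = 3910.4 kcal/day.

3910 kilocalories/d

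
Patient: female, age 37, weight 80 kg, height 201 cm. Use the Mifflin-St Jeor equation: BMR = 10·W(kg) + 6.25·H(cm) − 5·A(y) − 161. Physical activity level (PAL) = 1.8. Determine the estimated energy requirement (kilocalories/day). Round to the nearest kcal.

3078 kilocalories/day

Mifflin-St Jeor (female): BMR = 10(80) + 6.25(201) − 5(37) − 161 = 800 + 1256.25 − 185 − 161 = 1710.25 kcal/day.
TEE = BMR × activity factor = 1710.25 × 1.8 = 3078.45 kcal/day.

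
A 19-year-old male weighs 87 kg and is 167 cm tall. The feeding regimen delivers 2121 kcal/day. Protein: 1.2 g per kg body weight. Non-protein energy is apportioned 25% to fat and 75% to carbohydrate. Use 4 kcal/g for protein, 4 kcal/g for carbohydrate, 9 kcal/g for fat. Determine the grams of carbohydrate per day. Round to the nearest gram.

Protein = 1.2 × 87 = 104.4 g → 104.4 × 4 = 417.6 kcal.
Non-protein calories = 2121 − 417.6 = 1703.4 kcal.
Fat: 25% × 1703.4 = 425.85 kcal; carbohydrate: 1277.55 kcal.
Carbohydrate: 1277.55 kcal ÷ 4 kcal/g = 319.3875 g.

319 g/day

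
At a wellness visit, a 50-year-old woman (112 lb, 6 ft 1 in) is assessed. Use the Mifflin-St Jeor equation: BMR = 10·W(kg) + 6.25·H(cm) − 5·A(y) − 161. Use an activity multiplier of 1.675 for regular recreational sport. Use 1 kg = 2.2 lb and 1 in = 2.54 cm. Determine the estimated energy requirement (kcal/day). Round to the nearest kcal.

2105 kcal/day

Convert to metric: weight = 112 ÷ 2.2 = 50.9091 kg; height = (6×12 + 1) × 2.54 = 73 × 2.54 = 185.42 cm.
Mifflin-St Jeor (female): BMR = 10(50.9091) + 6.25(185.42) − 5(50) − 161 = 509.0909 + 1158.875 − 250 − 161 = 1256.9659 kcal/day.
TEE = BMR × activity factor = 1256.9659 × 1.675 = 2105.4179 kcal/day.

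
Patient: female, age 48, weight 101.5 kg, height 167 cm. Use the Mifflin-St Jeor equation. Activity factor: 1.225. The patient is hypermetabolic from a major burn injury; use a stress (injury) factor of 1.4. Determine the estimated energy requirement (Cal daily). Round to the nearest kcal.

2843 Cal daily

Mifflin-St Jeor (female): BMR = 10(101.5) + 6.25(167) − 5(48) − 161 = 1015 + 1043.75 − 240 − 161 = 1657.75 kcal/day.
TEE = BMR × activity factor = 1657.75 × 1.225 = 2030.7438 kcal/day.
Apply stress factor: 2030.7438 × 1.4 = 2843.0413 kcal/day.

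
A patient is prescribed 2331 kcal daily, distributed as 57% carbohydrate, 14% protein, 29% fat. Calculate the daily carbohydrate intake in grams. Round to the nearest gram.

332 g/day

Carbohydrate energy = 57% × 2331 = 1328.67 kcal.
At 4 kcal/g: 1328.67 ÷ 4 = 332.1675 g.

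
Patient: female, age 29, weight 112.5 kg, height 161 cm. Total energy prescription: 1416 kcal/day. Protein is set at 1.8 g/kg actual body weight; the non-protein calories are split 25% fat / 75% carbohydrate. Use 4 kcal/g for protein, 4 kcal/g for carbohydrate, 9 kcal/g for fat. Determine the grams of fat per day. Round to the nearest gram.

Protein = 1.8 × 112.5 = 202.5 g → 202.5 × 4 = 810 kcal.
Non-protein calories = 1416 − 810 = 606 kcal.
Fat: 25% × 606 = 151.5 kcal; carbohydrate: 454.5 kcal.
Fat: 151.5 kcal ÷ 9 kcal/g = 16.8333 g.

17 g/day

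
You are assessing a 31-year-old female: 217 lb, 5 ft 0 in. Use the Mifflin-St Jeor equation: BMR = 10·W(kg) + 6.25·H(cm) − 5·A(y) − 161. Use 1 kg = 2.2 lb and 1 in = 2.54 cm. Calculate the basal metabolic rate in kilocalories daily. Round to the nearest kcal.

1623 kilocalories daily

Convert to metric: weight = 217 ÷ 2.2 = 98.6364 kg; height = (5×12 + 0) × 2.54 = 60 × 2.54 = 152.4 cm.
Mifflin-St Jeor (female): BMR = 10(98.6364) + 6.25(152.4) − 5(31) − 161 = 986.3636 + 952.5 − 155 − 161 = 1622.8636 kcal/day.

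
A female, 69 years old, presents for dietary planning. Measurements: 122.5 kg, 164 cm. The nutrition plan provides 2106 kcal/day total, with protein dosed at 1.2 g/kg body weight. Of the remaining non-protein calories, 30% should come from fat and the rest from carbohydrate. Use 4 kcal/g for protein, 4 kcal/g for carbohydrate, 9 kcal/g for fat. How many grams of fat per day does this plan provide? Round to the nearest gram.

Protein = 1.2 × 122.5 = 147 g → 147 × 4 = 588 kcal.
Non-protein calories = 2106 − 588 = 1518 kcal.
Fat: 30% × 1518 = 455.4 kcal; carbohydrate: 1062.6 kcal.
Fat: 455.4 kcal ÷ 9 kcal/g = 50.6 g.

51 g/day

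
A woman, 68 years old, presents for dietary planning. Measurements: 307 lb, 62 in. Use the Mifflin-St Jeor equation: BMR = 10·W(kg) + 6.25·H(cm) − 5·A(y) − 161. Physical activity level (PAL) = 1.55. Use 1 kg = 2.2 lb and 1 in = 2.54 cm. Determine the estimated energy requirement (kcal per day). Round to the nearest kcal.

Convert to metric: weight = 307 ÷ 2.2 = 139.5455 kg; height = 62 × 2.54 = 157.48 cm.
Mifflin-St Jeor (female): BMR = 10(139.5455) + 6.25(157.48) − 5(68) − 161 = 1395.4545 + 984.25 − 340 − 161 = 1878.7045 kcal/day.
TEE = BMR × activity factor = 1878.7045 × 1.55 = 2911.992 kcal/day.

2912 kcal per day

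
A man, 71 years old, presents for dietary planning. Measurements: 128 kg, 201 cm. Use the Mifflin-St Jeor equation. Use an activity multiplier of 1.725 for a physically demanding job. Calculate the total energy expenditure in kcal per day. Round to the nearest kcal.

3771 kcal per day

Mifflin-St Jeor (male): BMR = 10(128) + 6.25(201) − 5(71) + 5 = 1280 + 1256.25 − 355 + 5 = 2186.25 kcal/day.
TEE = BMR × activity factor = 2186.25 × 1.725 = 3771.2813 kcal/day.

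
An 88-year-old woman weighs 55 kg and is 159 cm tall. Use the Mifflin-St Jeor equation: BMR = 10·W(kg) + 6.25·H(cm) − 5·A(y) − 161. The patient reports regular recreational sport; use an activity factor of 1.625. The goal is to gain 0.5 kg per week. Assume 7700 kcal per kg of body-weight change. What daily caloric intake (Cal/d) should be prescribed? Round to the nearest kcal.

2082 Cal/d

Mifflin-St Jeor (female): BMR = 10(55) + 6.25(159) − 5(88) − 161 = 550 + 993.75 − 440 − 161 = 942.75 kcal/day.
TEE = 942.75 × 1.625 = 1531.9688 kcal/day.
Required daily surplus = 0.5 × 7700 ÷ 7 = 550 kcal/day.
Target intake = 1531.9688 + 550 = 2081.9688 kcal/day.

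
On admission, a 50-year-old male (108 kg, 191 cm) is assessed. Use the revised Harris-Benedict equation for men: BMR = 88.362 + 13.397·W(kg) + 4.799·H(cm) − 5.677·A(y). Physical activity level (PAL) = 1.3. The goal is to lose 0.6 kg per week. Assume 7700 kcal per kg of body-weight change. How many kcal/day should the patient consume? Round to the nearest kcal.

2158 kcal/day

Harris-Benedict: BMR = 88.362 + 13.397(108) + 4.799(191) − 5.677(50) = 2167.997 kcal/day.
TEE = 2167.997 × 1.3 = 2818.3961 kcal/day.
Required daily deficit = 0.6 × 7700 ÷ 7 = 660 kcal/day.
Target intake = 2818.3961 − 660 = 2158.3961 kcal/day.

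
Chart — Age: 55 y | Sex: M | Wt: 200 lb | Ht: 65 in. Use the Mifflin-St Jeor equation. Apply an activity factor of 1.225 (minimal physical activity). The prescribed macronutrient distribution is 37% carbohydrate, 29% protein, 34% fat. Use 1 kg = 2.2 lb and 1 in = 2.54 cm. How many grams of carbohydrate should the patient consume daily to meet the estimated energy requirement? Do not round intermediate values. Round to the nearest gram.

Convert to metric: weight = 200 ÷ 2.2 = 90.9091 kg; height = 65 × 2.54 = 165.1 cm.
Mifflin-St Jeor (male): BMR = 10(90.9091) + 6.25(165.1) − 5(55) + 5 = 909.0909 + 1031.875 − 275 + 5 = 1670.9659 kcal/day.
TEE = 1670.9659 × 1.225 = 2046.9332 kcal/day.
Carbohydrate energy = 37% × 2046.9332 = 757.3653 kcal.
Carbohydrate = 757.3653 ÷ 4 kcal/g = 189.3413 g.

189 g/day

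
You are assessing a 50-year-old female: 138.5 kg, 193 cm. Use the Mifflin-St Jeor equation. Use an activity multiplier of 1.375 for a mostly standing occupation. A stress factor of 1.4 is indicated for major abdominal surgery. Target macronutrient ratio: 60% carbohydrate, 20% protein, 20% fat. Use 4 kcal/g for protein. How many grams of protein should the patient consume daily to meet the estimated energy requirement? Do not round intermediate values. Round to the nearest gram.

Mifflin-St Jeor (female): BMR = 10(138.5) + 6.25(193) − 5(50) − 161 = 1385 + 1206.25 − 250 − 161 = 2180.25 kcal/day.
TEE = 2180.25 × 1.375 = 2997.8438 kcal/day.
With stress factor 1.4: 2997.8438 × 1.4 = 4196.9813 kcal/day.
Protein energy = 20% × 4196.9813 = 839.3963 kcal.
Protein = 839.3963 ÷ 4 kcal/g = 209.8491 g.

210 g/day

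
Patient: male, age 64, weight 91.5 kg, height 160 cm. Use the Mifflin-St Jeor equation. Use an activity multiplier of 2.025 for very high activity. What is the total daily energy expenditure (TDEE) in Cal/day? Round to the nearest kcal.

3240 Cal/day

Mifflin-St Jeor (male): BMR = 10(91.5) + 6.25(160) − 5(64) + 5 = 915 + 1000 − 320 + 5 = 1600 kcal/day.
TEE = BMR × activity factor = 1600 × 2.025 = 3240 kcal/day.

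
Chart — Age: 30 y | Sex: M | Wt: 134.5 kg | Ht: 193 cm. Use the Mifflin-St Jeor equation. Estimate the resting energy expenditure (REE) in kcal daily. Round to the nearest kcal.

2406 kcal daily

Mifflin-St Jeor (male): BMR = 10(134.5) + 6.25(193) − 5(30) + 5 = 1345 + 1206.25 − 150 + 5 = 2406.25 kcal/day.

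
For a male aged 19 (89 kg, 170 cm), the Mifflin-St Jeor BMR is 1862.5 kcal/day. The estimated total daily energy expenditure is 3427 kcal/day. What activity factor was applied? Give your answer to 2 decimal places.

1.84

Activity factor = TEE ÷ BMR = 3427 ÷ 1862.5 = 1.84.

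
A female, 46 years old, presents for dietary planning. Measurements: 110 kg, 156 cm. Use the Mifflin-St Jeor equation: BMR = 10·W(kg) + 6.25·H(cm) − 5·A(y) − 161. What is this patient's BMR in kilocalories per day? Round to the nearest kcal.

Mifflin-St Jeor (female): BMR = 10(110) + 6.25(156) − 5(46) − 161 = 1100 + 975 − 230 − 161 = 1684 kcal/day.

1684 kilocalories per day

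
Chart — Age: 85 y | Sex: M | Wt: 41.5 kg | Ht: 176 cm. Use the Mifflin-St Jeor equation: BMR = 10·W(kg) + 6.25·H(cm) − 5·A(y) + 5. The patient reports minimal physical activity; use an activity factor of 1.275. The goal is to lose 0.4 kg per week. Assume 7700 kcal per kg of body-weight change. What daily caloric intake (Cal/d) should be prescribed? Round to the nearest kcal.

Mifflin-St Jeor (male): BMR = 10(41.5) + 6.25(176) − 5(85) + 5 = 415 + 1100 − 425 + 5 = 1095 kcal/day.
TEE = 1095 × 1.275 = 1396.125 kcal/day.
Required daily deficit = 0.4 × 7700 ÷ 7 = 440 kcal/day.
Target intake = 1396.125 − 440 = 956.125 kcal/day.

956 Cal/d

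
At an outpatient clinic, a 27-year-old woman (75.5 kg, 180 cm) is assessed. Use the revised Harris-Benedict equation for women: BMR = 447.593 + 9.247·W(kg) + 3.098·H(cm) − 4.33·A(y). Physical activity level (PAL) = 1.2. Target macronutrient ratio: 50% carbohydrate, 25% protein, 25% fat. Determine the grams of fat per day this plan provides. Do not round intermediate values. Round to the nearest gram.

53 g/day

Harris-Benedict: BMR = 447.593 + 9.247(75.5) + 3.098(180) − 4.33(27) = 1586.4715 kcal/day.
TEE = 1586.4715 × 1.2 = 1903.7658 kcal/day.
Fat energy = 25% × 1903.7658 = 475.9415 kcal.
Fat = 475.9415 ÷ 9 kcal/g = 52.8824 g.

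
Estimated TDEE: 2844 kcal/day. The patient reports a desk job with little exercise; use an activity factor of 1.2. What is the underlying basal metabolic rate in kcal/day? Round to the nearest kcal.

BMR = TEE ÷ activity factor = 2844 ÷ 1.2 = 2370 kcal/day.

2370 kcal/day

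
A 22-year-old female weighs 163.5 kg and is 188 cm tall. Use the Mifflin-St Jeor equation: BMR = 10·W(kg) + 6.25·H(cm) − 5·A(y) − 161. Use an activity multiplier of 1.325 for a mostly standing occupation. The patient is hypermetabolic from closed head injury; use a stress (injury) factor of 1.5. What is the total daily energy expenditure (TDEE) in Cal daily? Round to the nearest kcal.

Mifflin-St Jeor (female): BMR = 10(163.5) + 6.25(188) − 5(22) − 161 = 1635 + 1175 − 110 − 161 = 2539 kcal/day.
TEE = BMR × activity factor = 2539 × 1.325 = 3364.175 kcal/day.
Apply stress factor: 3364.175 × 1.5 = 5046.2625 kcal/day.

5046 Cal daily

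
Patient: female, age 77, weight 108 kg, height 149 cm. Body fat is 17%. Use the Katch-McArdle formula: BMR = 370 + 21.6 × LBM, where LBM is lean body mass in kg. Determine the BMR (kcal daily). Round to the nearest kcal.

LBM = 108 × (1 − 0.17) = 89.64 kg. Katch-McArdle: BMR = 370 + 21.6 × 89.64 = 2306.224 kcal/day.

2306 kcal daily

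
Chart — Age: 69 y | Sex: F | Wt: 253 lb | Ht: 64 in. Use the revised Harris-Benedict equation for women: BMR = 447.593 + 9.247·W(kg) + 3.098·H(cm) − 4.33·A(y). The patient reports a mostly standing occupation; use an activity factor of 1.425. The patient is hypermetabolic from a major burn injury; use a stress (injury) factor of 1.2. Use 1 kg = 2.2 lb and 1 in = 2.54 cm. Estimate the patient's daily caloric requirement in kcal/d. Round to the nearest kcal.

2934 kcal/d

Convert to metric: weight = 253 ÷ 2.2 = 115 kg; height = 64 × 2.54 = 162.56 cm.
Harris-Benedict: BMR = 447.593 + 9.247(115) + 3.098(162.56) − 4.33(69) = 1715.8389 kcal/day.
TEE = BMR × activity factor = 1715.8389 × 1.425 = 2445.0704 kcal/day.
Apply stress factor: 2445.0704 × 1.2 = 2934.0845 kcal/day.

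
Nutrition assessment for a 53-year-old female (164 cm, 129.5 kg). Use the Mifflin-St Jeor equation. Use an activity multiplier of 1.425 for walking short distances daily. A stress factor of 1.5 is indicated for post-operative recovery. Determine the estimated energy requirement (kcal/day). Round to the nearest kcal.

4048 kcal/day

Mifflin-St Jeor (female): BMR = 10(129.5) + 6.25(164) − 5(53) − 161 = 1295 + 1025 − 265 − 161 = 1894 kcal/day.
TEE = BMR × activity factor = 1894 × 1.425 = 2698.95 kcal/day.
Apply stress factor: 2698.95 × 1.5 = 4048.425 kcal/day.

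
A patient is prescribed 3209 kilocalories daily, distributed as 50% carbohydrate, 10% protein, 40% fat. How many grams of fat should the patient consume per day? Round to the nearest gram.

143 g/day

Fat energy = 40% × 3209 = 1283.6 kcal.
At 9 kcal/g: 1283.6 ÷ 9 = 142.6222 g.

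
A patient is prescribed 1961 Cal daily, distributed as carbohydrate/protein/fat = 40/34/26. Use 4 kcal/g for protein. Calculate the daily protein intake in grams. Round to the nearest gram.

Protein energy = 34% × 1961 = 666.74 kcal.
At 4 kcal/g: 666.74 ÷ 4 = 166.685 g.

167 g/day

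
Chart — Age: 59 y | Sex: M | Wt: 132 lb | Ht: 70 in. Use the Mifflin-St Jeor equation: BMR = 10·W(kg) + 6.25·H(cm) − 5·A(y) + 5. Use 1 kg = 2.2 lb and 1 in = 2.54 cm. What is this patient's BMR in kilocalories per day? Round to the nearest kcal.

1421 kilocalories per day

Convert to metric: weight = 132 ÷ 2.2 = 60 kg; height = 70 × 2.54 = 177.8 cm.
Mifflin-St Jeor (male): BMR = 10(60) + 6.25(177.8) − 5(59) + 5 = 600 + 1111.25 − 295 + 5 = 1421.25 kcal/day.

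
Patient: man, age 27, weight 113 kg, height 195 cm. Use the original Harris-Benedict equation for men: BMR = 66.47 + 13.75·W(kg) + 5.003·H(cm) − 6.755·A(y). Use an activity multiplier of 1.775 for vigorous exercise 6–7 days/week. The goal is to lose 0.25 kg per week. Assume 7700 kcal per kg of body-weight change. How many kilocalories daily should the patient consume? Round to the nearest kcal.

4009 kilocalories daily

Harris-Benedict: BMR = 66.47 + 13.75(113) + 5.003(195) − 6.755(27) = 2413.42 kcal/day.
TEE = 2413.42 × 1.775 = 4283.8205 kcal/day.
Required daily deficit = 0.25 × 7700 ÷ 7 = 275 kcal/day.
Target intake = 4283.8205 − 275 = 4008.8205 kcal/day.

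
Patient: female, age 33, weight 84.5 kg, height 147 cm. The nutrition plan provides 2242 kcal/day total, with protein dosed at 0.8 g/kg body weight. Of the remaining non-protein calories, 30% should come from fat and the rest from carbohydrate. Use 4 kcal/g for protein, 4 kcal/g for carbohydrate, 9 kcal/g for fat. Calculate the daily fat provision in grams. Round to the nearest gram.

Protein = 0.8 × 84.5 = 67.6 g → 67.6 × 4 = 270.4 kcal.
Non-protein calories = 2242 − 270.4 = 1971.6 kcal.
Fat: 30% × 1971.6 = 591.48 kcal; carbohydrate: 1380.12 kcal.
Fat: 591.48 kcal ÷ 9 kcal/g = 65.72 g.

66 g/day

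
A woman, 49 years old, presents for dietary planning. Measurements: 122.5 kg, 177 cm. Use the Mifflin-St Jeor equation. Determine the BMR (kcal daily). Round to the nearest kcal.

1925 kcal daily

Mifflin-St Jeor (female): BMR = 10(122.5) + 6.25(177) − 5(49) − 161 = 1225 + 1106.25 − 245 − 161 = 1925.25 kcal/day.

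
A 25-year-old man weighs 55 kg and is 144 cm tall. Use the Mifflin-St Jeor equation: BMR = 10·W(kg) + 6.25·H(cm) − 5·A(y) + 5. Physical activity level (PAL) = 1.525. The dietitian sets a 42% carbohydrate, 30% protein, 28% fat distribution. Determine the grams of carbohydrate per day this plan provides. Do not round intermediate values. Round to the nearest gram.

Mifflin-St Jeor (male): BMR = 10(55) + 6.25(144) − 5(25) + 5 = 550 + 900 − 125 + 5 = 1330 kcal/day.
TEE = 1330 × 1.525 = 2028.25 kcal/day.
Carbohydrate energy = 42% × 2028.25 = 851.865 kcal.
Carbohydrate = 851.865 ÷ 4 kcal/g = 212.9663 g.

213 g/day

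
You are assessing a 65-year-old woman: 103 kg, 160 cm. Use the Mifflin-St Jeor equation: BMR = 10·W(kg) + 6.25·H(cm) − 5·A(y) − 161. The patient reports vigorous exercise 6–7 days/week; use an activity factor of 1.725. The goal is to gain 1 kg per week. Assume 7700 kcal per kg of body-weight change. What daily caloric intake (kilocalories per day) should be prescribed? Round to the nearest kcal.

3763 kilocalories per day

Mifflin-St Jeor (female): BMR = 10(103) + 6.25(160) − 5(65) − 161 = 1030 + 1000 − 325 − 161 = 1544 kcal/day.
TEE = 1544 × 1.725 = 2663.4 kcal/day.
Required daily surplus = 1 × 7700 ÷ 7 = 1100 kcal/day.
Target intake = 2663.4 + 1100 = 3763.4 kcal/day.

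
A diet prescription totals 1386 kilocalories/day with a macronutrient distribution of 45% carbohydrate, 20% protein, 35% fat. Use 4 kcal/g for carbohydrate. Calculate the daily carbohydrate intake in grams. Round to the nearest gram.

Carbohydrate energy = 45% × 1386 = 623.7 kcal.
At 4 kcal/g: 623.7 ÷ 4 = 155.925 g.

156 g/day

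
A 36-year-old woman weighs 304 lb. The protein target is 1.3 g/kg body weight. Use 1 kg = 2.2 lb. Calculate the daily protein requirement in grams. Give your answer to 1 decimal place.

Weight in kg = 304 ÷ 2.2 = 138.1818 kg.
Protein = 1.3 g/kg × 138.1818 kg = 179.6364 g/day.

179.6 g/day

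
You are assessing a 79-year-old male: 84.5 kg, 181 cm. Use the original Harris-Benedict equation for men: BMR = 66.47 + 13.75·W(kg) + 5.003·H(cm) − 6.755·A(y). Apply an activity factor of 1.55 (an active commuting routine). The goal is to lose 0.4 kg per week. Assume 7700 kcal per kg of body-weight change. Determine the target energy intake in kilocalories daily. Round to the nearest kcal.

Harris-Benedict: BMR = 66.47 + 13.75(84.5) + 5.003(181) − 6.755(79) = 1600.243 kcal/day.
TEE = 1600.243 × 1.55 = 2480.3767 kcal/day.
Required daily deficit = 0.4 × 7700 ÷ 7 = 440 kcal/day.
Target intake = 2480.3767 − 440 = 2040.3767 kcal/day.

2040 kilocalories daily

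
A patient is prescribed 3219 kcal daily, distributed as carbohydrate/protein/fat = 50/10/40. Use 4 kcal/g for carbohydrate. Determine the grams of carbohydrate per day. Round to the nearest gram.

Carbohydrate energy = 50% × 3219 = 1609.5 kcal.
At 4 kcal/g: 1609.5 ÷ 4 = 402.375 g.

402 g/day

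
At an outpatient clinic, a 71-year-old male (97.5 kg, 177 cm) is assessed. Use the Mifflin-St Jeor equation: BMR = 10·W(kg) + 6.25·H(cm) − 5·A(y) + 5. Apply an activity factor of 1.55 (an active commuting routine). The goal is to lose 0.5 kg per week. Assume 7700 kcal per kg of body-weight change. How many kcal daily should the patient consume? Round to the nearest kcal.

2133 kcal daily

Mifflin-St Jeor (male): BMR = 10(97.5) + 6.25(177) − 5(71) + 5 = 975 + 1106.25 − 355 + 5 = 1731.25 kcal/day.
TEE = 1731.25 × 1.55 = 2683.4375 kcal/day.
Required daily deficit = 0.5 × 7700 ÷ 7 = 550 kcal/day.
Target intake = 2683.4375 − 550 = 2133.4375 kcal/day.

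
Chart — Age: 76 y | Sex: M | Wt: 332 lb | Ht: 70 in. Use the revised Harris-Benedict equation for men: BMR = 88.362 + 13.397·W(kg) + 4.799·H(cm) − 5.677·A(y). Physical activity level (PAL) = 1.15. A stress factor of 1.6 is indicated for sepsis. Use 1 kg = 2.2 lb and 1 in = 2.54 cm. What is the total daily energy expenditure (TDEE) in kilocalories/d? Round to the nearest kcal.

Convert to metric: weight = 332 ÷ 2.2 = 150.9091 kg; height = 70 × 2.54 = 177.8 cm.
Harris-Benedict: BMR = 88.362 + 13.397(150.9091) + 4.799(177.8) − 5.677(76) = 2531.9013 kcal/day.
TEE = BMR × activity factor = 2531.9013 × 1.15 = 2911.6865 kcal/day.
Apply stress factor: 2911.6865 × 1.6 = 4658.6984 kcal/day.

4659 kilocalories/d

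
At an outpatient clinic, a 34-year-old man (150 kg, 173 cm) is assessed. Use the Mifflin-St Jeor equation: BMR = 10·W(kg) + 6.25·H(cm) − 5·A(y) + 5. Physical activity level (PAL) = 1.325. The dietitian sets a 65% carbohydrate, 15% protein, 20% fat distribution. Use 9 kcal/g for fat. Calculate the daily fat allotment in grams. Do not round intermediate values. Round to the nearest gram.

71 g/day

Mifflin-St Jeor (male): BMR = 10(150) + 6.25(173) − 5(34) + 5 = 1500 + 1081.25 − 170 + 5 = 2416.25 kcal/day.
TEE = 2416.25 × 1.325 = 3201.5313 kcal/day.
Fat energy = 20% × 3201.5313 = 640.3063 kcal.
Fat = 640.3063 ÷ 9 kcal/g = 71.1451 g.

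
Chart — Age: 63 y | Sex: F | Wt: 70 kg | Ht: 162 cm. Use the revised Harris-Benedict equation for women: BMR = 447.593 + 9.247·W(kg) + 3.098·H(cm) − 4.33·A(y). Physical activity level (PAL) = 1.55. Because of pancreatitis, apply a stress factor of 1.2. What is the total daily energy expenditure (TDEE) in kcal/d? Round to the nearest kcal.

Harris-Benedict: BMR = 447.593 + 9.247(70) + 3.098(162) − 4.33(63) = 1323.969 kcal/day.
TEE = BMR × activity factor = 1323.969 × 1.55 = 2052.152 kcal/day.
Apply stress factor: 2052.152 × 1.2 = 2462.5823 kcal/day.

2463 kcal/d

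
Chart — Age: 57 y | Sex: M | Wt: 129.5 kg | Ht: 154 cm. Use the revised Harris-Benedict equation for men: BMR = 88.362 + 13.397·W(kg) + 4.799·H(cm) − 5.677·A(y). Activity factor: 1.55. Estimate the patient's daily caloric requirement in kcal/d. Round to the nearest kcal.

3470 kcal/d

Harris-Benedict: BMR = 88.362 + 13.397(129.5) + 4.799(154) − 5.677(57) = 2238.7305 kcal/day.
TEE = BMR × activity factor = 2238.7305 × 1.55 = 3470.0323 kcal/day.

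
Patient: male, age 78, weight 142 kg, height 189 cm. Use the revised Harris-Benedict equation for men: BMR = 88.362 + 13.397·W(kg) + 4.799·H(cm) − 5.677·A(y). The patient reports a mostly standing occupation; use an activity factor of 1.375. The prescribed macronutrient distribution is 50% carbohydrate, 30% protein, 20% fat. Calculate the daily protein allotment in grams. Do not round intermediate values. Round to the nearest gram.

253 g/day

Harris-Benedict: BMR = 88.362 + 13.397(142) + 4.799(189) − 5.677(78) = 2454.941 kcal/day.
TEE = 2454.941 × 1.375 = 3375.5439 kcal/day.
Protein energy = 30% × 3375.5439 = 1012.6632 kcal.
Protein = 1012.6632 ÷ 4 kcal/g = 253.1658 g.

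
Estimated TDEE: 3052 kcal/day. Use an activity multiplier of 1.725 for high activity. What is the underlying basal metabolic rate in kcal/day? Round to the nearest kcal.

BMR = TEE ÷ activity factor = 3052 ÷ 1.725 = 1769.2754 kcal/day.

1769 kcal/day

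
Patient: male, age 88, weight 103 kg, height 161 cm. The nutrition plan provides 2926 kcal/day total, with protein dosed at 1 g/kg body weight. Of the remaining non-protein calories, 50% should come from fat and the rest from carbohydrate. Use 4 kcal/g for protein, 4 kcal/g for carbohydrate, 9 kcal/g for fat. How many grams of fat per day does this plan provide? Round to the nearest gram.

Protein = 1 × 103 = 103 g → 103 × 4 = 412 kcal.
Non-protein calories = 2926 − 412 = 2514 kcal.
Fat: 50% × 2514 = 1257 kcal; carbohydrate: 1257 kcal.
Fat: 1257 kcal ÷ 9 kcal/g = 139.6667 g.

140 g/day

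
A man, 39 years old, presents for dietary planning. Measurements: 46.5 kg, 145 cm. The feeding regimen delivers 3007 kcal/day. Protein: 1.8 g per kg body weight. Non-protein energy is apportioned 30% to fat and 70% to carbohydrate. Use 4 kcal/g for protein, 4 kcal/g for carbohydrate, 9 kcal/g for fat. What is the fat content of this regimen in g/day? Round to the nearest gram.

Protein = 1.8 × 46.5 = 83.7 g → 83.7 × 4 = 334.8 kcal.
Non-protein calories = 3007 − 334.8 = 2672.2 kcal.
Fat: 30% × 2672.2 = 801.66 kcal; carbohydrate: 1870.54 kcal.
Fat: 801.66 kcal ÷ 9 kcal/g = 89.0733 g.

89 g/day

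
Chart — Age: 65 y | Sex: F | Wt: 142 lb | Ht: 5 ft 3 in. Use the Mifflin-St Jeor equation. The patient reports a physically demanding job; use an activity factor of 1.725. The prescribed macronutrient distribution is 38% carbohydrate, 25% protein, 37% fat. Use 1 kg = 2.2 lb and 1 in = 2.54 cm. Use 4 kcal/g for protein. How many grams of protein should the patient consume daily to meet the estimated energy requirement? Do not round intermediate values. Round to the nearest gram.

125 g/day

Convert to metric: weight = 142 ÷ 2.2 = 64.5455 kg; height = (5×12 + 3) × 2.54 = 63 × 2.54 = 160.02 cm.
Mifflin-St Jeor (female): BMR = 10(64.5455) + 6.25(160.02) − 5(65) − 161 = 645.4545 + 1000.125 − 325 − 161 = 1159.5795 kcal/day.
TEE = 1159.5795 × 1.725 = 2000.2747 kcal/day.
Protein energy = 25% × 2000.2747 = 500.0687 kcal.
Protein = 500.0687 ÷ 4 kcal/g = 125.0172 g.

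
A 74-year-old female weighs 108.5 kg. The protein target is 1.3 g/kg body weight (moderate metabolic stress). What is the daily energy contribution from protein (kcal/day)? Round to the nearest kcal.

564 kcal/day

Protein = 1.3 g/kg × 108.5 kg = 141.05 g/day.
Protein energy = 141.05 g × 4 kcal/g = 564.2 kcal/day.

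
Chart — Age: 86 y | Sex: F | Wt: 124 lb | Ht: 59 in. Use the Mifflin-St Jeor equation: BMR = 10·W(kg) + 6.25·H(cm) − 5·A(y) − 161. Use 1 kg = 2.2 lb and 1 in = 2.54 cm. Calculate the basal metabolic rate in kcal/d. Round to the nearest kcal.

Convert to metric: weight = 124 ÷ 2.2 = 56.3636 kg; height = 59 × 2.54 = 149.86 cm.
Mifflin-St Jeor (female): BMR = 10(56.3636) + 6.25(149.86) − 5(86) − 161 = 563.6364 + 936.625 − 430 − 161 = 909.2614 kcal/day.

909 kcal/d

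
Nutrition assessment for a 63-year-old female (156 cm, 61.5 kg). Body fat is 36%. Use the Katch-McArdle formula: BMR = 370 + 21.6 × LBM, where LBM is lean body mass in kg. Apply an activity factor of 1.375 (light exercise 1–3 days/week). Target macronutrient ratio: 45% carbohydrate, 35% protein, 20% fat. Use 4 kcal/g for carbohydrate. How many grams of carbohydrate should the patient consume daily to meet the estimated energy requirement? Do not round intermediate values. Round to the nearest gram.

LBM = 61.5 × (1 − 0.36) = 39.36 kg. Katch-McArdle: BMR = 370 + 21.6 × 39.36 = 1220.176 kcal/day.
TEE = 1220.176 × 1.375 = 1677.742 kcal/day.
Carbohydrate energy = 45% × 1677.742 = 754.9839 kcal.
Carbohydrate = 754.9839 ÷ 4 kcal/g = 188.746 g.

189 g/day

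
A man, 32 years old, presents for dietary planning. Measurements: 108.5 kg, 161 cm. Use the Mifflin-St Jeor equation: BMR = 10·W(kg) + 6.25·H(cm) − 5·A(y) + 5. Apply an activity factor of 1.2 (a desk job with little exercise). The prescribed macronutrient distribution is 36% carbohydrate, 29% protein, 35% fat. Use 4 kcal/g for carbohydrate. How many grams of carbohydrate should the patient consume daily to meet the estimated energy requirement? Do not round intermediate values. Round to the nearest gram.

209 g/day

Mifflin-St Jeor (male): BMR = 10(108.5) + 6.25(161) − 5(32) + 5 = 1085 + 1006.25 − 160 + 5 = 1936.25 kcal/day.
TEE = 1936.25 × 1.2 = 2323.5 kcal/day.
Carbohydrate energy = 36% × 2323.5 = 836.46 kcal.
Carbohydrate = 836.46 ÷ 4 kcal/g = 209.115 g.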